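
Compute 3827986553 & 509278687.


0b11100100001010100111000001111001 & 0b11110010110101111100111011111 = 0b100000010100111000001011001 = 67792985

67792985


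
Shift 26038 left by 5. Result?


0b110010110110110 << 5 = 0b11001011011011000000 = 833216

833216


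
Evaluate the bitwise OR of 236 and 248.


0b11101100 | 0b11111000 = 0b11111100 = 252

252


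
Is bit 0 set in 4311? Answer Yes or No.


0b1000011010111, bit 0 = 1. Yes

Yes


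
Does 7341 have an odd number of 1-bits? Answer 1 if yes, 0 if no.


0b1110010101101 has 8 ones => parity 0

0


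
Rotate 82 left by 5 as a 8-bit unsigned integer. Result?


Rotate 0b1010010 left by 5 (8-bit) = 0b1001010 = 74

74


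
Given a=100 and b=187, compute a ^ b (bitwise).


100 ^ 187 = 223

223


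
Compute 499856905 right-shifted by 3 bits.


0b11101110010110011011000001001 >> 3 = 0b11101110010110011011000001 = 62482113

62482113


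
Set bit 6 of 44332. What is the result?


44332 | (1 << 6) = 44332 | 64 = 44396

44396


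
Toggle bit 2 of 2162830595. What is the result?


2162830595 ^ (1 << 2) = 2162830595 ^ 4 = 2162830599

2162830599


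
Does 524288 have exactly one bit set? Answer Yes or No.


0b10000000000000000000. Only one bit set => Yes

Yes


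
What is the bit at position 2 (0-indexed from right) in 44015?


0b1010101111101111, position 2 = 1

1


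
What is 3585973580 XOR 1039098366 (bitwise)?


0b11010101101111011001110101001100 ^ 0b111101111011110110000111111110 = 0b11101000010100101111110010110010 = 3897752754

3897752754


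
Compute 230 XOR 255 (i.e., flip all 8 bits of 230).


230 ^ 255 = 25

25


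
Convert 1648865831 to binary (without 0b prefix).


1648865831 = 1100010010001111011001000100111 in binary

1100010010001111011001000100111


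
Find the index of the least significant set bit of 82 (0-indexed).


0b1010010. Lowest set bit at position 1

1


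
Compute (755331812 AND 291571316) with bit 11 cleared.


Step 1: 755331812 & 291571316 = 16843364
Step 2: 16843364 & ~(1 << 11) = 16843364

16843364


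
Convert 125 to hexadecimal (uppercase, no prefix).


125 = 7D hex

7D


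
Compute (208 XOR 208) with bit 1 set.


Step 1: 208 ^ 208 = 0
Step 2: 0 | (1 << 1) = 0 | 2 = 2

2


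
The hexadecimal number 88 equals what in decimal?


88 hex = 136 decimal

136


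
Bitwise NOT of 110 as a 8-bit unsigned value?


~0b1101110 = 0b10010001 = 145 (8-bit unsigned)

145


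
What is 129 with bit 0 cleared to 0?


129 & ~(1 << 0) = 128

128


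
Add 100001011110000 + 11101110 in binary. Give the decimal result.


100001011110000 + 11101110 = 100001111011110 = 17374

17374


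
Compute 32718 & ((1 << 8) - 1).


32718 & 255 = 206

206


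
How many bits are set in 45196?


0b1011000010001100 has 6 set bits

6


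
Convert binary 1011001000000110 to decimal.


1011001000000110 in decimal = 45574

45574


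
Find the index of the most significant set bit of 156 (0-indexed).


0b10011100. Highest set bit at position 7

7


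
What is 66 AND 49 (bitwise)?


0b1000010 & 0b110001 = 0b0 = 0

0


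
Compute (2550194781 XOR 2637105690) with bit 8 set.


Step 1: 2550194781 ^ 2637105690 = 87025735
Step 2: 87025735 | (1 << 8) = 87025735 | 256 = 87025991

87025991


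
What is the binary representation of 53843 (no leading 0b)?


53843 = 1101001001010011 in binary

1101001001010011


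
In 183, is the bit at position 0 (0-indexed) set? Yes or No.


0b10110111, bit 0 = 1. Yes

Yes


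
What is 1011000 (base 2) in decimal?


1011000 in decimal = 88

88


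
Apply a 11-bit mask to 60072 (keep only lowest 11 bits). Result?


60072 & 2047 = 680

680


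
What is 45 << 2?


0b101101 << 2 = 0b10110100 = 180

180


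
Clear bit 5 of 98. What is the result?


98 & ~(1 << 5) = 66

66


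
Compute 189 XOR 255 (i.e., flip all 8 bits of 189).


189 ^ 255 = 66

66


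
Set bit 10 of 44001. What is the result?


44001 | (1 << 10) = 44001 | 1024 = 45025

45025


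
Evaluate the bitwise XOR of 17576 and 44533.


0b100010010101000 ^ 0b1010110111110101 = 0b1110100101011101 = 59741

59741


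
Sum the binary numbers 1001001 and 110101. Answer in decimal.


1001001 + 110101 = 1111110 = 126

126


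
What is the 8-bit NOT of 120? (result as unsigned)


~0b1111000 = 0b10000111 = 135 (8-bit unsigned)

135


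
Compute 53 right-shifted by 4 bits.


0b110101 >> 4 = 0b11 = 3

3


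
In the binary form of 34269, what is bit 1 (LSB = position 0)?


0b1000010111011101, position 1 = 0

0


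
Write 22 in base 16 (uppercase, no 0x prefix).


22 = 16 hex

16


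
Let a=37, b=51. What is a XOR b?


37 ^ 51 = 22

22


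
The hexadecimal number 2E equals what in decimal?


2E hex = 46 decimal

46


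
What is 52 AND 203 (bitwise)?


0b110100 & 0b11001011 = 0b0 = 0

0


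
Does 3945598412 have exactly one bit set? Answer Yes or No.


0b11101011001011010000110111001100. Multiple bits set => No

No


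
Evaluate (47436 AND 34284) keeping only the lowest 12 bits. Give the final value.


Step 1: 47436 & 34284 = 33100
Step 2: 33100 & 4095 = 332

332


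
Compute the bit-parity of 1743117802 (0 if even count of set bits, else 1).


0b1100111111001011101110111101010 has 21 ones => parity 1

1


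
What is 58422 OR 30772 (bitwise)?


0b1110010000110110 | 0b111100000110100 = 0b1111110000110110 = 64566

64566


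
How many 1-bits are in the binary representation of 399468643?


0b10111110011110110100001100011 has 17 set bits

17


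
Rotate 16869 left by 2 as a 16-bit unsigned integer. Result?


Rotate 0b100000111100101 left by 2 (16-bit) = 0b11110010101 = 1941

1941


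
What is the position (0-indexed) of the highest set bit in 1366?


0b10101010110. Highest set bit at position 10

10


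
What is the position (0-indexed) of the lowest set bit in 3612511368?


0b11010111010100101000110010001000. Lowest set bit at position 3

3


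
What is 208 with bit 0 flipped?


208 ^ (1 << 0) = 208 ^ 1 = 209

209


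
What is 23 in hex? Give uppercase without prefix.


23 = 17 hex

17


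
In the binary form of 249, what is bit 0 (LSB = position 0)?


0b11111001, position 0 = 1

1


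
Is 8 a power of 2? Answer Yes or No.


0b1000. Only one bit set => Yes

Yes


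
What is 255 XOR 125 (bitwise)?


0b11111111 ^ 0b1111101 = 0b10000010 = 130

130


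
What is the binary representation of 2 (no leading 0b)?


2 = 10 in binary

10


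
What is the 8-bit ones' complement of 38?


38 ^ 255 = 217

217


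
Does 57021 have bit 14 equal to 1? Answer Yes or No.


0b1101111010111101, bit 14 = 1. Yes

Yes


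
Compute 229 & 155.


0b11100101 & 0b10011011 = 0b10000001 = 129

129


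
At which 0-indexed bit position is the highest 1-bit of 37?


0b100101. Highest set bit at position 5

5


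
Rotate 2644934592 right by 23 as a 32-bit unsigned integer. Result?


Rotate 0b10011101101001100111111111000000 right by 23 (32-bit) = 0b1001100111111111000000100111011 = 1291813179

1291813179


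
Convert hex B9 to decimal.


B9 hex = 185 decimal

185


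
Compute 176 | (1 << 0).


176 | (1 << 0) = 176 | 1 = 177

177


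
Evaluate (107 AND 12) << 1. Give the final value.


Step 1: 107 & 12 = 8
Step 2: 8 << 1 = 16

16


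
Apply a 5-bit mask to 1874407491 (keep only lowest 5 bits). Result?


1874407491 & 31 = 3

3


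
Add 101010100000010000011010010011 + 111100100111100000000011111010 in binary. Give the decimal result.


101010100000010000011010010011 + 111100100111100000000011111010 = 1100111000111110000011110001101 = 1730086797

1730086797


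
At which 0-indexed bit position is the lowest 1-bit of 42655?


0b1010011010011111. Lowest set bit at position 0

0


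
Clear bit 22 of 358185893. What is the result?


358185893 & ~(1 << 22) = 353991589

353991589


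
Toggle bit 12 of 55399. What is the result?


55399 ^ (1 << 12) = 55399 ^ 4096 = 51303

51303


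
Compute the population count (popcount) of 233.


0b11101001 has 5 set bits

5


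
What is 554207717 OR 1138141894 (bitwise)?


0b100001000010001000100111100101 | 0b1000011110101101010101011000110 = 0b1100011110111101010101111100111 = 1675537383

1675537383


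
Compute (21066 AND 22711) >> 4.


Step 1: 21066 & 22711 = 20482
Step 2: 20482 >> 4 = 1280

1280


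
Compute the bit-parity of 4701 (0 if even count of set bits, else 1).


0b1001001011101 has 7 ones => parity 1

1


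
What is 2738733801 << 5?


0b10100011001111011100001011101001 << 5 = 0b1010001100111101110000101110100100000 = 87639481632

87639481632


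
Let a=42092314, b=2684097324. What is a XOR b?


42092314 ^ 2684097324 = 2642302006

2642302006


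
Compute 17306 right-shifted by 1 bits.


0b100001110011010 >> 1 = 0b10000111001101 = 8653

8653


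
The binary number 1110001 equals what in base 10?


1110001 in decimal = 113

113


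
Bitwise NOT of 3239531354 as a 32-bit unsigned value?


~0b11000001000101110101001101011010 = 0b111110111010001010110010100101 = 1055435941 (32-bit unsigned)

1055435941


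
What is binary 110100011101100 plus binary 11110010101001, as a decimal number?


110100011101100 + 11110010101001 = 1010010110010101 = 42389

42389


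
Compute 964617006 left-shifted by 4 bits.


0b111001011111101110001100101110 << 4 = 0b1110010111111011100011001011100000 = 15433872096

15433872096


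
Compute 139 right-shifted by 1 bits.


0b10001011 >> 1 = 0b1000101 = 69

69


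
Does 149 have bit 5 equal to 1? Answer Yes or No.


0b10010101, bit 5 = 0. No

No


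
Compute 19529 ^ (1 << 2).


19529 ^ (1 << 2) = 19529 ^ 4 = 19533

19533


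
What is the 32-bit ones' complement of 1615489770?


1615489770 ^ 4294967295 = 2679477525

2679477525


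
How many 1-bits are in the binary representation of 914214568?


0b110110011111011100111010101000 has 18 set bits

18


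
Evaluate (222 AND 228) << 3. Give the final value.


Step 1: 222 & 228 = 196
Step 2: 196 << 3 = 1568

1568


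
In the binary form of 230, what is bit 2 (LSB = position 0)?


0b11100110, position 2 = 1

1


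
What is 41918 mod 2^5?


41918 & 31 = 30

30


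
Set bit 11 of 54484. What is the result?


54484 | (1 << 11) = 54484 | 2048 = 56532

56532


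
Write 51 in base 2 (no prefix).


51 = 110011 in binary

110011


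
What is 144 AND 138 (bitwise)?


0b10010000 & 0b10001010 = 0b10000000 = 128

128


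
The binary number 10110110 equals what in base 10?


10110110 in decimal = 182

182


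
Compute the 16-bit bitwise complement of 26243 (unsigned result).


~0b110011010000011 = 0b1001100101111100 = 39292 (16-bit unsigned)

39292


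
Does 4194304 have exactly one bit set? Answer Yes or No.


0b10000000000000000000000. Only one bit set => Yes

Yes


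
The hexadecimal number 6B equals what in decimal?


6B hex = 107 decimal

107


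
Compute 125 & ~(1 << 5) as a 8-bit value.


125 & ~(1 << 5) = 93

93


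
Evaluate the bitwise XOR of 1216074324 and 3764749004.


0b1001000011110111101001001010100 ^ 0b11100000011001011000001011001100 = 0b10101000000111100101000010011000 = 2820559000

2820559000


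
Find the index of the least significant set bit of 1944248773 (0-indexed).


0b1110011111000101110000111000101. Lowest set bit at position 0

0


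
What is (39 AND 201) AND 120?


Step 1: 39 & 201 = 1
Step 2: 1 & 120 = 0

0


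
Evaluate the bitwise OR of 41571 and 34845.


0b1010001001100011 | 0b1000100000011101 = 0b1010101001111111 = 43647

43647


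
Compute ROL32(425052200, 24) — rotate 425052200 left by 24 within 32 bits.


Rotate 0b11001010101011100100000101000 left by 24 (32-bit) = 0b101000000110010101010111001000 = 672749000

672749000


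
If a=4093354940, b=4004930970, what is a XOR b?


4093354940 ^ 4004930970 = 491636262

491636262


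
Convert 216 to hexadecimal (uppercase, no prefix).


216 = D8 hex

D8


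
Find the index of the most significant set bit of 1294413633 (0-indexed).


0b1001101001001110010111101000001. Highest set bit at position 30

30


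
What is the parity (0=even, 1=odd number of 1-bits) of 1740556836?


0b1100111101111101100101000100100 has 17 ones => parity 1

1


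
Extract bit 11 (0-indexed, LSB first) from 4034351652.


0b11110000011101110101001000100100, position 11 = 0

0


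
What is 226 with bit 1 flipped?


226 ^ (1 << 1) = 226 ^ 2 = 224

224


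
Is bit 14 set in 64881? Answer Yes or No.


0b1111110101110001, bit 14 = 1. Yes

Yes


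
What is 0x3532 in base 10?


3532 hex = 13618 decimal

13618


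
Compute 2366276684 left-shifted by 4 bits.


0b10001101000010101000010001001100 << 4 = 0b100011010000101010000100010011000000 = 37860426944

37860426944


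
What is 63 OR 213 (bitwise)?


0b111111 | 0b11010101 = 0b11111111 = 255

255


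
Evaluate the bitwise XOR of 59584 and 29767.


0b1110100011000000 ^ 0b111010001000111 = 0b1001110010000111 = 40071

40071


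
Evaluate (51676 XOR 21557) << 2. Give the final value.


Step 1: 51676 ^ 21557 = 40425
Step 2: 40425 << 2 = 161700

161700


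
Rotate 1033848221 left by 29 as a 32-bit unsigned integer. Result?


Rotate 0b111101100111110100010110011101 left by 29 (32-bit) = 0b10100111101100111110100010110011 = 2813585587

2813585587


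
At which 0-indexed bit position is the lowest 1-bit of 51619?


0b1100100110100011. Lowest set bit at position 0

0


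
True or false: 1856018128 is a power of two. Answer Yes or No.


0b1101110101000001001011011010000. Multiple bits set => No

No


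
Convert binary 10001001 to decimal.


10001001 in decimal = 137

137


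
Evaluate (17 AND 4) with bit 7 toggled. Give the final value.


Step 1: 17 & 4 = 0
Step 2: 0 ^ (1 << 7) = 0 ^ 128 = 128

128


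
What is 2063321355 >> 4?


0b1111010111110111100100100001011 >> 4 = 0b111101011111011110010010000 = 128957584

128957584


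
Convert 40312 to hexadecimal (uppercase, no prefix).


40312 = 9D78 hex

9D78


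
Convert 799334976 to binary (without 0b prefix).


799334976 = 101111101001001110001001000000 in binary

101111101001001110001001000000


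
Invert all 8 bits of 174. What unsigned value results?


174 ^ 255 = 81

81


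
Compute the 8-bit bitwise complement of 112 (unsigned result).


~0b1110000 = 0b10001111 = 143 (8-bit unsigned)

143


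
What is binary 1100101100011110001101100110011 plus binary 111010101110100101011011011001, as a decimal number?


1100101100011110001101100110011 + 111010101110100101011011011001 = 10100000010010010111001000001100 = 2689167884

2689167884


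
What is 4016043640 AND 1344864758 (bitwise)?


0b11101111010111111111011001111000 & 0b1010000001010010000000111110110 = 0b1000000000010010000000001110000 = 1074331760

1074331760


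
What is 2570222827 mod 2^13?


2570222827 & 8191 = 7403

7403


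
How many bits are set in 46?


0b101110 has 4 set bits

4


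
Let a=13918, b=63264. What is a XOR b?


13918 ^ 63264 = 49534

49534


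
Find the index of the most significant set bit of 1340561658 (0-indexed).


0b1001111111001110101100011111010. Highest set bit at position 30

30


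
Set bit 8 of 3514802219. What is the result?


3514802219 | (1 << 8) = 3514802219 | 256 = 3514802475

3514802475


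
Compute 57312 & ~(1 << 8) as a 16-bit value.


57312 & ~(1 << 8) = 57056

57056


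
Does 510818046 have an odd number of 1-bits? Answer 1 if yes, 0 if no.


0b11110011100100111011011111110 has 20 ones => parity 0

0


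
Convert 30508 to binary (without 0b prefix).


30508 = 111011100101100 in binary

111011100101100


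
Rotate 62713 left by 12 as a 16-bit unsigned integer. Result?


Rotate 0b1111010011111001 left by 12 (16-bit) = 0b1001111101001111 = 40783

40783


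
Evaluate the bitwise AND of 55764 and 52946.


0b1101100111010100 & 0b1100111011010010 = 0b1100100011010000 = 51408

51408


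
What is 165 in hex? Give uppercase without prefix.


165 = A5 hex

A5


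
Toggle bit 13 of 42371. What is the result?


42371 ^ (1 << 13) = 42371 ^ 8192 = 34179

34179


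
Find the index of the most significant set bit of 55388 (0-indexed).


0b1101100001011100. Highest set bit at position 15

15


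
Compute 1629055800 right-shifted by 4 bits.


0b1100001000110010110101100111000 >> 4 = 0b110000100011001011010110011 = 101815987

101815987


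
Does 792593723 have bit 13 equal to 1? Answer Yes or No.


0b101111001111100000010100111011, bit 13 = 0. No

No


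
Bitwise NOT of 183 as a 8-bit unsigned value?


~0b10110111 = 0b1001000 = 72 (8-bit unsigned)

72


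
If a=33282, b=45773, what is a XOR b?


33282 ^ 45773 = 12495

12495


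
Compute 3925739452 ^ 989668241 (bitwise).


0b11101001111111100000011110111100 ^ 0b111010111111010010001110010001 = 0b11010011000000110010010000101101 = 3540198445

3540198445


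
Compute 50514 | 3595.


0b1100010101010010 | 0b111000001011 = 0b1100111101011011 = 53083

53083


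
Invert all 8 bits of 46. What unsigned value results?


46 ^ 255 = 209

209


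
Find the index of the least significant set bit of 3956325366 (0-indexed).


0b11101011110100001011101111110110. Lowest set bit at position 1

1


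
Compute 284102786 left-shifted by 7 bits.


0b10000111011110001000010000010 << 7 = 0b100001110111100010000100000100000000 = 36365156608

36365156608


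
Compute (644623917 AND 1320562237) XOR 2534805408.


Step 1: 644623917 & 1320562237 = 103034413
Step 2: 103034413 ^ 2534805408 = 2435981709

2435981709


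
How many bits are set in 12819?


0b11001000010011 has 6 set bits

6


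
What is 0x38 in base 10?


38 hex = 56 decimal

56


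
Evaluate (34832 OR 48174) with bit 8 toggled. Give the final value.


Step 1: 34832 | 48174 = 48190
Step 2: 48190 ^ (1 << 8) = 48190 ^ 256 = 48446

48446


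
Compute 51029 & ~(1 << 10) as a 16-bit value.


51029 & ~(1 << 10) = 50005

50005


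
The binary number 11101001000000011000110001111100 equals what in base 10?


11101001000000011000110001111100 in decimal = 3909192828

3909192828


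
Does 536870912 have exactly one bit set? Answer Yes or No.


0b100000000000000000000000000000. Only one bit set => Yes

Yes


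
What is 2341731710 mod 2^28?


2341731710 & 268435455 = 194248062

194248062


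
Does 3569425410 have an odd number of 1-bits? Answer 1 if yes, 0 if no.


0b11010100110000010001110000000010 has 11 ones => parity 1

1


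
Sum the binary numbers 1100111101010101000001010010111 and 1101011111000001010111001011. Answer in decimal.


1100111101010101000001010010111 + 1101011111000001010111001011 = 1110101001001101001100001100010 = 1965463650

1965463650


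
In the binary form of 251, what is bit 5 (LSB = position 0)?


0b11111011, position 5 = 1

1


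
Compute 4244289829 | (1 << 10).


4244289829 | (1 << 10) = 4244289829 | 1024 = 4244290853

4244290853


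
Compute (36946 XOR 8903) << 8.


Step 1: 36946 ^ 8903 = 45717
Step 2: 45717 << 8 = 11703552

11703552


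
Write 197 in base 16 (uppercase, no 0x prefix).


197 = C5 hex

C5


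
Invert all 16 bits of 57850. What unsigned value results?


57850 ^ 65535 = 7685

7685


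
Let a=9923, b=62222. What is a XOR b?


9923 ^ 62222 = 54733

54733


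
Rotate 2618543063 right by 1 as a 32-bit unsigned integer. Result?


Rotate 0b10011100000100111100101111010111 right by 1 (32-bit) = 0b11001110000010011110010111101011 = 3456755179

3456755179


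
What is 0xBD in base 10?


BD hex = 189 decimal

189


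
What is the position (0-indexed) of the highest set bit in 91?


0b1011011. Highest set bit at position 6

6


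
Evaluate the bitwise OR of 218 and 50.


0b11011010 | 0b110010 = 0b11111010 = 250

250


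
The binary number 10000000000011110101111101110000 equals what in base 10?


10000000000011110101111101110000 in decimal = 2148491120

2148491120


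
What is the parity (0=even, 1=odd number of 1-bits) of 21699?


0b101010011000011 has 7 ones => parity 1

1


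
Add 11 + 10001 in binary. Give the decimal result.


11 + 10001 = 10100 = 20

20


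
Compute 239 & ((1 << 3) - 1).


239 & 7 = 7

7


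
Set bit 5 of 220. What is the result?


220 | (1 << 5) = 220 | 32 = 252

252


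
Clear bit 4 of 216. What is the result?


216 & ~(1 << 4) = 200

200


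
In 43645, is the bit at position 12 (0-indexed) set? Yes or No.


0b1010101001111101, bit 12 = 0. No

No


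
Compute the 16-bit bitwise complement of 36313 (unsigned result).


~0b1000110111011001 = 0b111001000100110 = 29222 (16-bit unsigned)

29222


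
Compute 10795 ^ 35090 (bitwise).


0b10101000101011 ^ 0b1000100100010010 = 0b1010001100111001 = 41785

41785


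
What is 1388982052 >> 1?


0b1010010110010100010111100100100 >> 1 = 0b101001011001010001011110010010 = 694491026

694491026


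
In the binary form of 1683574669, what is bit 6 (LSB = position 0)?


0b1100100010110010100111110001101, position 6 = 0

0


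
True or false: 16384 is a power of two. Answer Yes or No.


0b100000000000000. Only one bit set => Yes

Yes


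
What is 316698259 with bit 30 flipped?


316698259 ^ (1 << 30) = 316698259 ^ 1073741824 = 1390440083

1390440083


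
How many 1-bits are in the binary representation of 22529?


0b101100000000001 has 4 set bits

4


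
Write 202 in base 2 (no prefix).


202 = 11001010 in binary

11001010


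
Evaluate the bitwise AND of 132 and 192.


0b10000100 & 0b11000000 = 0b10000000 = 128

128


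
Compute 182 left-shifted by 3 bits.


0b10110110 << 3 = 0b10110110000 = 1456

1456


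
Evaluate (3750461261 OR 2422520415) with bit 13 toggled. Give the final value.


Step 1: 3750461261 | 2422520415 = 3757047647
Step 2: 3757047647 ^ (1 << 13) = 3757047647 ^ 8192 = 3757039455

3757039455


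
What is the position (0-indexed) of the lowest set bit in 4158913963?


0b11110111111000111111110110101011. Lowest set bit at position 0

0


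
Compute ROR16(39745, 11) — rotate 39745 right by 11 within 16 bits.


Rotate 0b1001101101000001 right by 11 (16-bit) = 0b110100000110011 = 26675

26675


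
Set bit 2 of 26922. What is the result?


26922 | (1 << 2) = 26922 | 4 = 26926

26926


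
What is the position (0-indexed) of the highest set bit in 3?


0b11. Highest set bit at position 1

1


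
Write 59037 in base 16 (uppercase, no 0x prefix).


59037 = E69D hex

E69D


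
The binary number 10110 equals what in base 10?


10110 in decimal = 22

22


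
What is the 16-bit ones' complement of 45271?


45271 ^ 65535 = 20264

20264


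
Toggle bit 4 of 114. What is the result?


114 ^ (1 << 4) = 114 ^ 16 = 98

98


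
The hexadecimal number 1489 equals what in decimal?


1489 hex = 5257 decimal

5257


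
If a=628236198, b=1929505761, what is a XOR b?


628236198 ^ 1929505761 = 1450439751

1450439751


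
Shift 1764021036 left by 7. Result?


0b1101001001001001101001100101100 << 7 = 0b11010010010010011010011001011000000000 = 225794692608

225794692608


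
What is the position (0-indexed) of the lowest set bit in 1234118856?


0b1001001100011110010100011001000. Lowest set bit at position 3

3


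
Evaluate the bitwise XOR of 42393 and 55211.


0b1010010110011001 ^ 0b1101011110101011 = 0b111001000110010 = 29234

29234


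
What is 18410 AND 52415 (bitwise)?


0b100011111101010 & 0b1100110010111111 = 0b100010010101010 = 17578

17578


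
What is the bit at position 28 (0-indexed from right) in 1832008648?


0b1101101001100100011101111001000, position 28 = 0

0


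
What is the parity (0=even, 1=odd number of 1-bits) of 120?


0b1111000 has 4 ones => parity 0

0


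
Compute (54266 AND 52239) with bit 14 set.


Step 1: 54266 & 52239 = 49162
Step 2: 49162 | (1 << 14) = 49162 | 16384 = 49162

49162


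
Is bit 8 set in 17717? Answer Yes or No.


0b100010100110101, bit 8 = 1. Yes

Yes


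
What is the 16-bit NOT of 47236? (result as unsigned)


~0b1011100010000100 = 0b100011101111011 = 18299 (16-bit unsigned)

18299


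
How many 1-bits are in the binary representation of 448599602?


0b11010101111010001011000110010 has 15 set bits

15


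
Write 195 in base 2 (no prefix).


195 = 11000011 in binary

11000011


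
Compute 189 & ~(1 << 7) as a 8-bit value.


189 & ~(1 << 7) = 61

61


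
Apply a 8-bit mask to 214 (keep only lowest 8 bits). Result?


214 & 255 = 214

214


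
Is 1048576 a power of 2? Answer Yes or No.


0b100000000000000000000. Only one bit set => Yes

Yes


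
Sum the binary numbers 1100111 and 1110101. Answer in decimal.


1100111 + 1110101 = 11011100 = 220

220


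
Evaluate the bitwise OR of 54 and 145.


0b110110 | 0b10010001 = 0b10110111 = 183

183


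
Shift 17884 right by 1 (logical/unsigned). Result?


0b100010111011100 >> 1 = 0b10001011101110 = 8942

8942


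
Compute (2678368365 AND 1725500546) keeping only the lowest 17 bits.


Step 1: 2678368365 & 1725500546 = 109053952
Step 2: 109053952 & 131071 = 2048

2048


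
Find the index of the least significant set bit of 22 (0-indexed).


0b10110. Lowest set bit at position 1

1


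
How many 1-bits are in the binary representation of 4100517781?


0b11110100011010001110111110010101 has 19 set bits

19


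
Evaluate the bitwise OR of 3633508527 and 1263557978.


0b11011000100100101111000010101111 | 0b1001011010100000101110101011010 = 0b11011011110100101111110111111111 = 3688037887

3688037887


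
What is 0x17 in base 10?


17 hex = 23 decimal

23


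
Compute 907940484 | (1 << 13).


907940484 | (1 << 13) = 907940484 | 8192 = 907948676

907948676


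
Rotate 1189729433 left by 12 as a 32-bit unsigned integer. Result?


Rotate 0b1000110111010011101010010011001 left by 12 (32-bit) = 0b10011101010010011001010001101110 = 2638845038

2638845038


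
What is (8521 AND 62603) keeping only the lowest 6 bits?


Step 1: 8521 & 62603 = 8201
Step 2: 8201 & 63 = 9

9


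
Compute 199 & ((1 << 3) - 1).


199 & 7 = 7

7


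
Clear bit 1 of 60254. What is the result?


60254 & ~(1 << 1) = 60252

60252


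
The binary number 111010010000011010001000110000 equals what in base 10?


111010010000011010001000110000 in decimal = 977379888

977379888


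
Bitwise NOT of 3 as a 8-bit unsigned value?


~0b11 = 0b11111100 = 252 (8-bit unsigned)

252


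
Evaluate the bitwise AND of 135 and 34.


0b10000111 & 0b100010 = 0b10 = 2

2


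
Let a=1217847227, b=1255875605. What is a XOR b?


1217847227 ^ 1255875605 = 38665134

38665134


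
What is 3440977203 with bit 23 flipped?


3440977203 ^ (1 << 23) = 3440977203 ^ 8388608 = 3449365811

3449365811


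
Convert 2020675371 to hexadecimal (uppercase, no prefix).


2020675371 = 78710F2B hex

78710F2B


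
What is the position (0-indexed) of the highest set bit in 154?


0b10011010. Highest set bit at position 7

7


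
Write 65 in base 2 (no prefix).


65 = 1000001 in binary

1000001


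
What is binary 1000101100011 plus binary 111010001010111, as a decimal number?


1000101100011 + 111010001010111 = 1000010110111010 = 34234

34234


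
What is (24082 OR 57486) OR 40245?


Step 1: 24082 | 57486 = 65182
Step 2: 65182 | 40245 = 65471

65471


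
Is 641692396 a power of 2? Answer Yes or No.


0b100110001111110111001011101100. Multiple bits set => No

No


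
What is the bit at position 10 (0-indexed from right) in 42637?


0b1010011010001101, position 10 = 1

1


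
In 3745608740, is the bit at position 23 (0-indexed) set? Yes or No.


0b11011111010000010111010000100100, bit 23 = 0. No

No


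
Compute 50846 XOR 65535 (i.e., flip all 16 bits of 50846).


50846 ^ 65535 = 14689

14689


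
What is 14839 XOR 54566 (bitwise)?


0b11100111110111 ^ 0b1101010100100110 = 0b1110110011010001 = 60625

60625


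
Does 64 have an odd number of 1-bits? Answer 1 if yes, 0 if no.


0b1000000 has 1 ones => parity 1

1


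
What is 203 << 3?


0b11001011 << 3 = 0b11001011000 = 1624

1624


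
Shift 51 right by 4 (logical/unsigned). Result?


0b110011 >> 4 = 0b11 = 3

3


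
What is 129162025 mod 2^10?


129162025 & 1023 = 809

809


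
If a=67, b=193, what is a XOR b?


67 ^ 193 = 130

130


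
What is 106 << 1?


0b1101010 << 1 = 0b11010100 = 212

212


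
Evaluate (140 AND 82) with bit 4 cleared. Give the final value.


Step 1: 140 & 82 = 0
Step 2: 0 & ~(1 << 4) = 0

0


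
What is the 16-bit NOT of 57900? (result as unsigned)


~0b1110001000101100 = 0b1110111010011 = 7635 (16-bit unsigned)

7635


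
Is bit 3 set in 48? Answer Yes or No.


0b110000, bit 3 = 0. No

No


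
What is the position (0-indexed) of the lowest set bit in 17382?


0b100001111100110. Lowest set bit at position 1

1


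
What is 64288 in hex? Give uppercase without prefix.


64288 = FB20 hex

FB20


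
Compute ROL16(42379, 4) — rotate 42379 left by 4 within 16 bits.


Rotate 0b1010010110001011 left by 4 (16-bit) = 0b101100010111010 = 22714

22714


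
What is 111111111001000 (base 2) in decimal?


111111111001000 in decimal = 32712

32712


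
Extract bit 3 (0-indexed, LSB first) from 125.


0b1111101, position 3 = 1

1


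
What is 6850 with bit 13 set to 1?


6850 | (1 << 13) = 6850 | 8192 = 15042

15042


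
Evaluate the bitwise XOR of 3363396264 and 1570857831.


0b11001000011110010101101010101000 ^ 0b1011101101000010110001101100111 = 0b10010101110110000011100111001111 = 2513975759

2513975759


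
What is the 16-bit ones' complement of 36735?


36735 ^ 65535 = 28800

28800


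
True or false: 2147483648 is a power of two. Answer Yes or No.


0b10000000000000000000000000000000. Only one bit set => Yes

Yes


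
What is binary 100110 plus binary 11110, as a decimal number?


100110 + 11110 = 1000100 = 68

68


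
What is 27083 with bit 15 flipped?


27083 ^ (1 << 15) = 27083 ^ 32768 = 59851

59851


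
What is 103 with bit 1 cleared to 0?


103 & ~(1 << 1) = 101

101


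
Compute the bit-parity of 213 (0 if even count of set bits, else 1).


0b11010101 has 5 ones => parity 1

1


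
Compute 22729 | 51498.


0b101100011001001 | 0b1100100100101010 = 0b1101100111101011 = 55787

55787


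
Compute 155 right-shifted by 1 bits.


0b10011011 >> 1 = 0b1001101 = 77

77


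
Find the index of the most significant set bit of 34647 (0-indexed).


0b1000011101010111. Highest set bit at position 15

15


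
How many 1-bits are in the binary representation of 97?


0b1100001 has 3 set bits

3


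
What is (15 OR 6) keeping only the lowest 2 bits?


Step 1: 15 | 6 = 15
Step 2: 15 & 3 = 3

3


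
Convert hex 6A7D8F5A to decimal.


6A7D8F5A hex = 1786613594 decimal

1786613594


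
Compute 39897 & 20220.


0b1001101111011001 & 0b100111011111100 = 0b101011011000 = 2776

2776


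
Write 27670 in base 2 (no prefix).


27670 = 110110000010110 in binary

110110000010110


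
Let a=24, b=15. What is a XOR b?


24 ^ 15 = 23

23


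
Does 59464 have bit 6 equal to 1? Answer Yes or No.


0b1110100001001000, bit 6 = 1. Yes

Yes


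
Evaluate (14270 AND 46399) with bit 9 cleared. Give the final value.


Step 1: 14270 & 46399 = 13630
Step 2: 13630 & ~(1 << 9) = 13630

13630


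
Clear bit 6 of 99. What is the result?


99 & ~(1 << 6) = 35

35


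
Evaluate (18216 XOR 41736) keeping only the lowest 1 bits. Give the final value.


Step 1: 18216 ^ 41736 = 58400
Step 2: 58400 & 1 = 0

0


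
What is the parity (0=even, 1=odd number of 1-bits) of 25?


0b11001 has 3 ones => parity 1

1


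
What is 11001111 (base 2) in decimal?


11001111 in decimal = 207

207


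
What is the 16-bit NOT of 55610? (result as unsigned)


~0b1101100100111010 = 0b10011011000101 = 9925 (16-bit unsigned)

9925


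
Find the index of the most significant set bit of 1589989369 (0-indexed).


0b1011110110001010100111111111001. Highest set bit at position 30

30


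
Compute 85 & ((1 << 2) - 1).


85 & 3 = 1

1


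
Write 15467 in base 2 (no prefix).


15467 = 11110001101011 in binary

11110001101011


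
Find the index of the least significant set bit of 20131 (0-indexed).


0b100111010100011. Lowest set bit at position 0

0


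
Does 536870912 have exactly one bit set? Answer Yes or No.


0b100000000000000000000000000000. Only one bit set => Yes

Yes


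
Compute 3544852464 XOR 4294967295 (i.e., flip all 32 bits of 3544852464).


3544852464 ^ 4294967295 = 750114831

750114831


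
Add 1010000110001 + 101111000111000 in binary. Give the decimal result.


1010000110001 + 101111000111000 = 111001001101001 = 29289

29289


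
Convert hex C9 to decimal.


C9 hex = 201 decimal

201


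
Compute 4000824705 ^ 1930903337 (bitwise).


0b11101110011101111011110110000001 ^ 0b1110011000101110011111100101001 = 0b10011101011000001000001010101000 = 2640347816

2640347816


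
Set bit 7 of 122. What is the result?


122 | (1 << 7) = 122 | 128 = 250

250


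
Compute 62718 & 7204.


0b1111010011111110 & 0b1110000100100 = 0b1010000100100 = 5156

5156


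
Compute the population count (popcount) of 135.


0b10000111 has 4 set bits

4


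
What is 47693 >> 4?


0b1011101001001101 >> 4 = 0b101110100100 = 2980

2980


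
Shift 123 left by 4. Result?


0b1111011 << 4 = 0b11110110000 = 1968

1968


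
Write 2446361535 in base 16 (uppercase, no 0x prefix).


2446361535 = 91D083BF hex

91D083BF


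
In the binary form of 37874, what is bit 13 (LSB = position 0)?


0b1001001111110010, position 13 = 0

0


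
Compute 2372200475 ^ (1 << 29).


2372200475 ^ (1 << 29) = 2372200475 ^ 536870912 = 2909071387

2909071387


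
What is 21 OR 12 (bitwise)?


0b10101 | 0b1100 = 0b11101 = 29

29


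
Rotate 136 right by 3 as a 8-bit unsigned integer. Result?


Rotate 0b10001000 right by 3 (8-bit) = 0b10001 = 17

17


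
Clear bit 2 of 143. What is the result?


143 & ~(1 << 2) = 139

139


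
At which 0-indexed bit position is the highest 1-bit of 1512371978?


0b1011010001001001111011100001010. Highest set bit at position 30

30


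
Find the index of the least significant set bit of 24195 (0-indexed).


0b101111010000011. Lowest set bit at position 0

0


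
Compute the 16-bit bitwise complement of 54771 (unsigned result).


~0b1101010111110011 = 0b10101000001100 = 10764 (16-bit unsigned)

10764


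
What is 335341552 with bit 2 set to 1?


335341552 | (1 << 2) = 335341552 | 4 = 335341556

335341556


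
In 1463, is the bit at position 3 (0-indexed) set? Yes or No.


0b10110110111, bit 3 = 0. No

No


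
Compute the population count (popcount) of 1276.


0b10011111100 has 7 set bits

7


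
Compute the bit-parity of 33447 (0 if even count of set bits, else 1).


0b1000001010100111 has 7 ones => parity 1

1


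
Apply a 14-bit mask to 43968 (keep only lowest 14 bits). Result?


43968 & 16383 = 11200

11200


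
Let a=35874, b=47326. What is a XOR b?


35874 ^ 47326 = 13564

13564


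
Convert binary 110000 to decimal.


110000 in decimal = 48

48


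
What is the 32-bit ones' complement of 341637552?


341637552 ^ 4294967295 = 3953329743

3953329743


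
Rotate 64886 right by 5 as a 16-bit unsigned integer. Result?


Rotate 0b1111110101110110 right by 5 (16-bit) = 0b1011011111101011 = 47083

47083


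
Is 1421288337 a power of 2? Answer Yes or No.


0b1010100101101110010001110010001. Multiple bits set => No

No


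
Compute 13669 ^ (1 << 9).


13669 ^ (1 << 9) = 13669 ^ 512 = 14181

14181


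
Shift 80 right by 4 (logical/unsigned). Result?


0b1010000 >> 4 = 0b101 = 5

5


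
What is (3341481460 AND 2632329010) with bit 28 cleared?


Step 1: 3341481460 & 2632329010 = 2216830256
Step 2: 2216830256 & ~(1 << 28) = 2216830256

2216830256


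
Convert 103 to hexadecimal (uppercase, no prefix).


103 = 67 hex

67


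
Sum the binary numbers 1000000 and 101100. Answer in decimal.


1000000 + 101100 = 1101100 = 108

108


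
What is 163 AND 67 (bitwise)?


0b10100011 & 0b1000011 = 0b11 = 3

3


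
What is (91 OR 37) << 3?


Step 1: 91 | 37 = 127
Step 2: 127 << 3 = 1016

1016


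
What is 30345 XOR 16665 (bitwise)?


0b111011010001001 ^ 0b100000100011001 = 0b11011110010000 = 14224

14224


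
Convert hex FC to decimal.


FC hex = 252 decimal

252


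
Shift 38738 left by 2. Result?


0b1001011101010010 << 2 = 0b100101110101001000 = 154952

154952


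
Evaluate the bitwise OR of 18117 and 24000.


0b100011011000101 | 0b101110111000000 = 0b101111111000101 = 24517

24517


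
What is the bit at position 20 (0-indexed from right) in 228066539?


0b1101100110000000010011101011, position 20 = 1

1


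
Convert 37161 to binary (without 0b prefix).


37161 = 1001000100101001 in binary

1001000100101001


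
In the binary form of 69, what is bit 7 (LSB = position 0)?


0b1000101, position 7 = 0

0


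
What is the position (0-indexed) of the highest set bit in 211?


0b11010011. Highest set bit at position 7

7


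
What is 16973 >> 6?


0b100001001001101 >> 6 = 0b100001001 = 265

265


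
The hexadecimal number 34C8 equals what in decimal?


34C8 hex = 13512 decimal

13512


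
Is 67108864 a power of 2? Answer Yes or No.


0b100000000000000000000000000. Only one bit set => Yes

Yes


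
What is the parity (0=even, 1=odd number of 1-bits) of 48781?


0b1011111010001101 has 10 ones => parity 0

0


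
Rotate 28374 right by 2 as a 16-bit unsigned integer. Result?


Rotate 0b110111011010110 right by 2 (16-bit) = 0b1001101110110101 = 39861

39861


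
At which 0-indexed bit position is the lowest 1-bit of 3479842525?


0b11001111011010100010111011011101. Lowest set bit at position 0

0


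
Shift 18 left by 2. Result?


0b10010 << 2 = 0b1001000 = 72

72


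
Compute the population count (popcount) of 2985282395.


0b10110001111011111100101101011011 has 21 set bits

21


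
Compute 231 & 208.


0b11100111 & 0b11010000 = 0b11000000 = 192

192


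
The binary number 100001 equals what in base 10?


100001 in decimal = 33

33
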